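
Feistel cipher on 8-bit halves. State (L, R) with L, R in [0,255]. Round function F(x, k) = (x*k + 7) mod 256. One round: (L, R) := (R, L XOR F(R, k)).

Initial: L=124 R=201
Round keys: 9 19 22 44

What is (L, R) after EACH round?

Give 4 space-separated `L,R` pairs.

Round 1 (k=9): L=201 R=100
Round 2 (k=19): L=100 R=186
Round 3 (k=22): L=186 R=103
Round 4 (k=44): L=103 R=1

Answer: 201,100 100,186 186,103 103,1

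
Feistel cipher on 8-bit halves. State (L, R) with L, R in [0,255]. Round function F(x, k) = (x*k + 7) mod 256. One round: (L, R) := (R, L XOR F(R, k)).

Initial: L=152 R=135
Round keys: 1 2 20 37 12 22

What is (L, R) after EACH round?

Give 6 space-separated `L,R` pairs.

Round 1 (k=1): L=135 R=22
Round 2 (k=2): L=22 R=180
Round 3 (k=20): L=180 R=1
Round 4 (k=37): L=1 R=152
Round 5 (k=12): L=152 R=38
Round 6 (k=22): L=38 R=211

Answer: 135,22 22,180 180,1 1,152 152,38 38,211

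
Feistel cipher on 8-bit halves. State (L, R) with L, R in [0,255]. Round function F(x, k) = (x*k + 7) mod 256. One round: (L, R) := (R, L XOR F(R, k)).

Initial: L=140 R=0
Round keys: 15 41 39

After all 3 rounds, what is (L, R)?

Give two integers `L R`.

Answer: 74 198

Derivation:
Round 1 (k=15): L=0 R=139
Round 2 (k=41): L=139 R=74
Round 3 (k=39): L=74 R=198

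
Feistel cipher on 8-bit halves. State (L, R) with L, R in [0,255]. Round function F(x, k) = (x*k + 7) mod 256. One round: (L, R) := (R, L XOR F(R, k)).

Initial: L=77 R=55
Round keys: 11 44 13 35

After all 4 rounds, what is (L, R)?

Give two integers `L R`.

Answer: 242 57

Derivation:
Round 1 (k=11): L=55 R=41
Round 2 (k=44): L=41 R=36
Round 3 (k=13): L=36 R=242
Round 4 (k=35): L=242 R=57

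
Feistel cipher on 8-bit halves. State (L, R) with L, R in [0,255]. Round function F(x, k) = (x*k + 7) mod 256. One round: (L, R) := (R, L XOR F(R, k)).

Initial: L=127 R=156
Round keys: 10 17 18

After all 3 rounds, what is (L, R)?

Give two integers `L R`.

Answer: 251 205

Derivation:
Round 1 (k=10): L=156 R=96
Round 2 (k=17): L=96 R=251
Round 3 (k=18): L=251 R=205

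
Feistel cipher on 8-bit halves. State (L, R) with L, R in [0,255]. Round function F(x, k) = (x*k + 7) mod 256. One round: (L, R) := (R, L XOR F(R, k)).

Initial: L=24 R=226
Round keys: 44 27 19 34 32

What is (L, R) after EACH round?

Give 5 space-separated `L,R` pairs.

Answer: 226,199 199,230 230,222 222,101 101,121

Derivation:
Round 1 (k=44): L=226 R=199
Round 2 (k=27): L=199 R=230
Round 3 (k=19): L=230 R=222
Round 4 (k=34): L=222 R=101
Round 5 (k=32): L=101 R=121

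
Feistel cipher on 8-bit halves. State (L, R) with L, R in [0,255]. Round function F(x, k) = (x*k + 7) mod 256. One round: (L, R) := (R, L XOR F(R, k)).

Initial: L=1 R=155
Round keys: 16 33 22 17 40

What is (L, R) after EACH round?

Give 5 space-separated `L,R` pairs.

Round 1 (k=16): L=155 R=182
Round 2 (k=33): L=182 R=230
Round 3 (k=22): L=230 R=125
Round 4 (k=17): L=125 R=178
Round 5 (k=40): L=178 R=170

Answer: 155,182 182,230 230,125 125,178 178,170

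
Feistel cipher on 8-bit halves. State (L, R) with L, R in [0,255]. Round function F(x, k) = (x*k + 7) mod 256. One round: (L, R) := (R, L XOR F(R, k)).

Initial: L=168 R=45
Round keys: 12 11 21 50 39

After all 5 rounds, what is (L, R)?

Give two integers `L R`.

Round 1 (k=12): L=45 R=139
Round 2 (k=11): L=139 R=45
Round 3 (k=21): L=45 R=51
Round 4 (k=50): L=51 R=208
Round 5 (k=39): L=208 R=132

Answer: 208 132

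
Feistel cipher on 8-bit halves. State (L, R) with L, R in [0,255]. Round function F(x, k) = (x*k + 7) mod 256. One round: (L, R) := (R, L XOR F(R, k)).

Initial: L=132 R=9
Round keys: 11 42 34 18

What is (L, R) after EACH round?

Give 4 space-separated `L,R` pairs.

Round 1 (k=11): L=9 R=238
Round 2 (k=42): L=238 R=26
Round 3 (k=34): L=26 R=149
Round 4 (k=18): L=149 R=155

Answer: 9,238 238,26 26,149 149,155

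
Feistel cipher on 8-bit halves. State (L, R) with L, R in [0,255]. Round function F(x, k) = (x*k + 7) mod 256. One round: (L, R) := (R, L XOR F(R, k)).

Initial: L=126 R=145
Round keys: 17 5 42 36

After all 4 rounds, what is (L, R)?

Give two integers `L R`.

Answer: 57 175

Derivation:
Round 1 (k=17): L=145 R=214
Round 2 (k=5): L=214 R=164
Round 3 (k=42): L=164 R=57
Round 4 (k=36): L=57 R=175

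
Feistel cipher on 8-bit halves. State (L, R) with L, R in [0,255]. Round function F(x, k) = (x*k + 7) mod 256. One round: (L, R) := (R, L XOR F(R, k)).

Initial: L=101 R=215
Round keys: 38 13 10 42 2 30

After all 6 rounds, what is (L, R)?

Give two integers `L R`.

Answer: 18 170

Derivation:
Round 1 (k=38): L=215 R=148
Round 2 (k=13): L=148 R=92
Round 3 (k=10): L=92 R=11
Round 4 (k=42): L=11 R=137
Round 5 (k=2): L=137 R=18
Round 6 (k=30): L=18 R=170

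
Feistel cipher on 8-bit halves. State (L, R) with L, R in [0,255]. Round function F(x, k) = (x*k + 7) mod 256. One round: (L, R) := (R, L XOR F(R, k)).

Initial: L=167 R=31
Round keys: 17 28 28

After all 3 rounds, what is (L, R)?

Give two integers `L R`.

Answer: 124 38

Derivation:
Round 1 (k=17): L=31 R=177
Round 2 (k=28): L=177 R=124
Round 3 (k=28): L=124 R=38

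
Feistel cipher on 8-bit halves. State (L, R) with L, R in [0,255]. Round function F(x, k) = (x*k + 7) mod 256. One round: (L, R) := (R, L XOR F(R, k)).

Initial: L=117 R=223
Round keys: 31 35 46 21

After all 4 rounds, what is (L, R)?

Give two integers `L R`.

Round 1 (k=31): L=223 R=125
Round 2 (k=35): L=125 R=193
Round 3 (k=46): L=193 R=200
Round 4 (k=21): L=200 R=174

Answer: 200 174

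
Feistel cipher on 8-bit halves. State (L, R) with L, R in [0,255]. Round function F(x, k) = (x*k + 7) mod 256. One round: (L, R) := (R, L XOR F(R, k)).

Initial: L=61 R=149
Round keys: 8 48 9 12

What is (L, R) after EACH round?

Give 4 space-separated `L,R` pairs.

Answer: 149,146 146,242 242,27 27,185

Derivation:
Round 1 (k=8): L=149 R=146
Round 2 (k=48): L=146 R=242
Round 3 (k=9): L=242 R=27
Round 4 (k=12): L=27 R=185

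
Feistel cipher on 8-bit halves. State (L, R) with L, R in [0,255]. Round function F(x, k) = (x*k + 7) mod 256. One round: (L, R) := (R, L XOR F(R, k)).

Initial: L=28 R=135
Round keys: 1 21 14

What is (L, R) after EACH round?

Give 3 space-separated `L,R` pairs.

Answer: 135,146 146,134 134,201

Derivation:
Round 1 (k=1): L=135 R=146
Round 2 (k=21): L=146 R=134
Round 3 (k=14): L=134 R=201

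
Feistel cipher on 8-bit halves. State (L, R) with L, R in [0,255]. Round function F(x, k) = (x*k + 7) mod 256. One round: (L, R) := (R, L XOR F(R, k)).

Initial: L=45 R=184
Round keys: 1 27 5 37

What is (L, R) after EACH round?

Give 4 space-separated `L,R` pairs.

Round 1 (k=1): L=184 R=146
Round 2 (k=27): L=146 R=213
Round 3 (k=5): L=213 R=162
Round 4 (k=37): L=162 R=164

Answer: 184,146 146,213 213,162 162,164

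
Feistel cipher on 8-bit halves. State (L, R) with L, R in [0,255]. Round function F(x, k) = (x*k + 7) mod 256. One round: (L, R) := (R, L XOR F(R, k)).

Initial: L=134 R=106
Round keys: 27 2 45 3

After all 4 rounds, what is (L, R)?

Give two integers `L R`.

Answer: 241 221

Derivation:
Round 1 (k=27): L=106 R=179
Round 2 (k=2): L=179 R=7
Round 3 (k=45): L=7 R=241
Round 4 (k=3): L=241 R=221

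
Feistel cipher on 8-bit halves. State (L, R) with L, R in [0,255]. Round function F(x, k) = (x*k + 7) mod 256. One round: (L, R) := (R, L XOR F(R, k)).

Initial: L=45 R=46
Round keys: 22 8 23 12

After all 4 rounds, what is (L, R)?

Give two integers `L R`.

Answer: 16 94

Derivation:
Round 1 (k=22): L=46 R=214
Round 2 (k=8): L=214 R=153
Round 3 (k=23): L=153 R=16
Round 4 (k=12): L=16 R=94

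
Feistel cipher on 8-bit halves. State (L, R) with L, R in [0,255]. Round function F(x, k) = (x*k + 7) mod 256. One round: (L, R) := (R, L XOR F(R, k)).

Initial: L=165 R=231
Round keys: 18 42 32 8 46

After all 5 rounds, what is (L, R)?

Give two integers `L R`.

Round 1 (k=18): L=231 R=224
Round 2 (k=42): L=224 R=32
Round 3 (k=32): L=32 R=231
Round 4 (k=8): L=231 R=31
Round 5 (k=46): L=31 R=126

Answer: 31 126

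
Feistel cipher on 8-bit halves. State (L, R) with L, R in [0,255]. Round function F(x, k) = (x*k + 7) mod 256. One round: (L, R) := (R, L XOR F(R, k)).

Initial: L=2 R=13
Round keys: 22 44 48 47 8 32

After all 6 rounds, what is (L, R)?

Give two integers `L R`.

Answer: 143 86

Derivation:
Round 1 (k=22): L=13 R=39
Round 2 (k=44): L=39 R=182
Round 3 (k=48): L=182 R=0
Round 4 (k=47): L=0 R=177
Round 5 (k=8): L=177 R=143
Round 6 (k=32): L=143 R=86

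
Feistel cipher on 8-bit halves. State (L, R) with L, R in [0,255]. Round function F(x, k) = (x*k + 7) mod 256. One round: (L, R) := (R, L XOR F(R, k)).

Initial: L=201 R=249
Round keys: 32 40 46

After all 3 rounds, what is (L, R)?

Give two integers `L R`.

Round 1 (k=32): L=249 R=238
Round 2 (k=40): L=238 R=206
Round 3 (k=46): L=206 R=229

Answer: 206 229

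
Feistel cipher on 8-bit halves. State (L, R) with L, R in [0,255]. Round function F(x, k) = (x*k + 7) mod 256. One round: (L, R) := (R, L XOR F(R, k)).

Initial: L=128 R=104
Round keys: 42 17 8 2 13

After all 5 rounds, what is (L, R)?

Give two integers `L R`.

Round 1 (k=42): L=104 R=151
Round 2 (k=17): L=151 R=102
Round 3 (k=8): L=102 R=160
Round 4 (k=2): L=160 R=33
Round 5 (k=13): L=33 R=20

Answer: 33 20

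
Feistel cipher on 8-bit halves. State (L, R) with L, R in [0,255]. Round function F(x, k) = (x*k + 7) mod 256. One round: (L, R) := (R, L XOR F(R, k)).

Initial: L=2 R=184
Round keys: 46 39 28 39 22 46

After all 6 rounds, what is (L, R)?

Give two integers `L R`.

Round 1 (k=46): L=184 R=21
Round 2 (k=39): L=21 R=130
Round 3 (k=28): L=130 R=42
Round 4 (k=39): L=42 R=239
Round 5 (k=22): L=239 R=187
Round 6 (k=46): L=187 R=78

Answer: 187 78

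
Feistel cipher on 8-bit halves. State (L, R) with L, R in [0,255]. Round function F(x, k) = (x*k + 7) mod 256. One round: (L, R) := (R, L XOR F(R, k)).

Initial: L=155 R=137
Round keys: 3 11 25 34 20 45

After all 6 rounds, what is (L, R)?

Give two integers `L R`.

Answer: 100 53

Derivation:
Round 1 (k=3): L=137 R=57
Round 2 (k=11): L=57 R=243
Round 3 (k=25): L=243 R=251
Round 4 (k=34): L=251 R=174
Round 5 (k=20): L=174 R=100
Round 6 (k=45): L=100 R=53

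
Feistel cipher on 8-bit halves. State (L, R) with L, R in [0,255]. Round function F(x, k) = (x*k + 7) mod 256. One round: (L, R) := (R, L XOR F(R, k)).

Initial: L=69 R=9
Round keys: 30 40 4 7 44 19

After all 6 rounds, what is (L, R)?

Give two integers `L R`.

Answer: 64 89

Derivation:
Round 1 (k=30): L=9 R=80
Round 2 (k=40): L=80 R=142
Round 3 (k=4): L=142 R=111
Round 4 (k=7): L=111 R=158
Round 5 (k=44): L=158 R=64
Round 6 (k=19): L=64 R=89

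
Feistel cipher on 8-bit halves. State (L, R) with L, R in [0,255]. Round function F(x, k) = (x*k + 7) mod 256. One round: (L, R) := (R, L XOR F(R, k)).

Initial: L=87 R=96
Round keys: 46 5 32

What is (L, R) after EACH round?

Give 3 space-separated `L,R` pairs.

Answer: 96,16 16,55 55,247

Derivation:
Round 1 (k=46): L=96 R=16
Round 2 (k=5): L=16 R=55
Round 3 (k=32): L=55 R=247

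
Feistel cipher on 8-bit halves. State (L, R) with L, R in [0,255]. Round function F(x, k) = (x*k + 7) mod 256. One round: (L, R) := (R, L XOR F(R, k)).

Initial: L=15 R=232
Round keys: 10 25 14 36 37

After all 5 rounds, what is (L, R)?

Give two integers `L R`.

Answer: 220 194

Derivation:
Round 1 (k=10): L=232 R=24
Round 2 (k=25): L=24 R=183
Round 3 (k=14): L=183 R=17
Round 4 (k=36): L=17 R=220
Round 5 (k=37): L=220 R=194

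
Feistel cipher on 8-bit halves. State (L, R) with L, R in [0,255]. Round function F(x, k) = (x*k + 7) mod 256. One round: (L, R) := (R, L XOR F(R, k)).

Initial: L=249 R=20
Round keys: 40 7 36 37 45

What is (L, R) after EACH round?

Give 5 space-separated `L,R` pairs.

Round 1 (k=40): L=20 R=222
Round 2 (k=7): L=222 R=13
Round 3 (k=36): L=13 R=5
Round 4 (k=37): L=5 R=205
Round 5 (k=45): L=205 R=21

Answer: 20,222 222,13 13,5 5,205 205,21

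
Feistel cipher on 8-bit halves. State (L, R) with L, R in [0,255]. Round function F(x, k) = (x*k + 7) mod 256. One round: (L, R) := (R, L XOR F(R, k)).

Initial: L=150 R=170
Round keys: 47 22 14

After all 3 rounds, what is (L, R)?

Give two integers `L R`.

Round 1 (k=47): L=170 R=171
Round 2 (k=22): L=171 R=19
Round 3 (k=14): L=19 R=186

Answer: 19 186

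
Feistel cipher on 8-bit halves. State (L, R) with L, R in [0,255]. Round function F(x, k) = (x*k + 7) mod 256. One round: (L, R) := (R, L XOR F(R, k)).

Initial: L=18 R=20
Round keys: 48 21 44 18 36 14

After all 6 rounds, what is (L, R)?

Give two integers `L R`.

Answer: 65 106

Derivation:
Round 1 (k=48): L=20 R=213
Round 2 (k=21): L=213 R=148
Round 3 (k=44): L=148 R=162
Round 4 (k=18): L=162 R=255
Round 5 (k=36): L=255 R=65
Round 6 (k=14): L=65 R=106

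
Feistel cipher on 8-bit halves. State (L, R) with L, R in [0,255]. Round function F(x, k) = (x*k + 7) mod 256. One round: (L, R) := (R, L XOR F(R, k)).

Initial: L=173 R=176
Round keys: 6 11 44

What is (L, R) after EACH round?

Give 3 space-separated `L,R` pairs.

Answer: 176,138 138,69 69,105

Derivation:
Round 1 (k=6): L=176 R=138
Round 2 (k=11): L=138 R=69
Round 3 (k=44): L=69 R=105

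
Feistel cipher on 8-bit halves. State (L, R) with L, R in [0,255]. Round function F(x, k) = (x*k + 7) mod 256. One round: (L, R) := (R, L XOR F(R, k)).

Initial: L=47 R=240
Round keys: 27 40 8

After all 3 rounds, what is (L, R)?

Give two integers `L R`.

Answer: 55 199

Derivation:
Round 1 (k=27): L=240 R=120
Round 2 (k=40): L=120 R=55
Round 3 (k=8): L=55 R=199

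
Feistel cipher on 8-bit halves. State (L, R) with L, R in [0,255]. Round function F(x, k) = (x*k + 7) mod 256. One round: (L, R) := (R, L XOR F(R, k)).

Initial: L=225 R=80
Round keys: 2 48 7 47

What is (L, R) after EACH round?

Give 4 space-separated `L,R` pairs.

Answer: 80,70 70,119 119,14 14,238

Derivation:
Round 1 (k=2): L=80 R=70
Round 2 (k=48): L=70 R=119
Round 3 (k=7): L=119 R=14
Round 4 (k=47): L=14 R=238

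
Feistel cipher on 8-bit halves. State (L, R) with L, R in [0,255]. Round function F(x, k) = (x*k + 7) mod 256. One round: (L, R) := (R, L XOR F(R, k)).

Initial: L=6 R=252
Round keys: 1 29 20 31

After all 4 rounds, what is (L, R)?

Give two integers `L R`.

Round 1 (k=1): L=252 R=5
Round 2 (k=29): L=5 R=100
Round 3 (k=20): L=100 R=210
Round 4 (k=31): L=210 R=17

Answer: 210 17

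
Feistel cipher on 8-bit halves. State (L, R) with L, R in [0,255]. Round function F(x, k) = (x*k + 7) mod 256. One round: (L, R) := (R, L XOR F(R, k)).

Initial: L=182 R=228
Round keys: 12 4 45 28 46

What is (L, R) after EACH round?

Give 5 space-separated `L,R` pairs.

Answer: 228,1 1,239 239,11 11,212 212,20

Derivation:
Round 1 (k=12): L=228 R=1
Round 2 (k=4): L=1 R=239
Round 3 (k=45): L=239 R=11
Round 4 (k=28): L=11 R=212
Round 5 (k=46): L=212 R=20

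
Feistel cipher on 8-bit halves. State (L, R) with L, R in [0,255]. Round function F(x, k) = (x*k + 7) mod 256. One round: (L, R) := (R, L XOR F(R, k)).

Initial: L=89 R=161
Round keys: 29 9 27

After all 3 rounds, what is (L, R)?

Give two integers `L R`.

Answer: 173 91

Derivation:
Round 1 (k=29): L=161 R=29
Round 2 (k=9): L=29 R=173
Round 3 (k=27): L=173 R=91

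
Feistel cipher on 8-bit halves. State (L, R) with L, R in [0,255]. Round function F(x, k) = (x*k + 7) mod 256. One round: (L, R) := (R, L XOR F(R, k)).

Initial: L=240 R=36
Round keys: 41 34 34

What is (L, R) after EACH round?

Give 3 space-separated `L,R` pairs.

Round 1 (k=41): L=36 R=59
Round 2 (k=34): L=59 R=249
Round 3 (k=34): L=249 R=34

Answer: 36,59 59,249 249,34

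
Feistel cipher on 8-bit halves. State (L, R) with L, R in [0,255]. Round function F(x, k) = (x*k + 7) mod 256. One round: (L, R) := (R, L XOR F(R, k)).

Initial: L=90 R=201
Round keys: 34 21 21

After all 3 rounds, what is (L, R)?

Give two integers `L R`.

Round 1 (k=34): L=201 R=227
Round 2 (k=21): L=227 R=111
Round 3 (k=21): L=111 R=193

Answer: 111 193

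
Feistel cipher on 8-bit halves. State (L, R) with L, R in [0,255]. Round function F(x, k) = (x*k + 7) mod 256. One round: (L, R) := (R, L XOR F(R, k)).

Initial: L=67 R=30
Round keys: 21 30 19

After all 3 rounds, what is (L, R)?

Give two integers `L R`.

Round 1 (k=21): L=30 R=62
Round 2 (k=30): L=62 R=85
Round 3 (k=19): L=85 R=104

Answer: 85 104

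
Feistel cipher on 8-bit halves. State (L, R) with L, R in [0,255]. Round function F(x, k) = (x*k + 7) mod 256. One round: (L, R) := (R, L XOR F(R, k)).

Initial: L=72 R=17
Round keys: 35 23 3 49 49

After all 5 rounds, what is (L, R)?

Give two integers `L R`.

Round 1 (k=35): L=17 R=18
Round 2 (k=23): L=18 R=180
Round 3 (k=3): L=180 R=49
Round 4 (k=49): L=49 R=220
Round 5 (k=49): L=220 R=18

Answer: 220 18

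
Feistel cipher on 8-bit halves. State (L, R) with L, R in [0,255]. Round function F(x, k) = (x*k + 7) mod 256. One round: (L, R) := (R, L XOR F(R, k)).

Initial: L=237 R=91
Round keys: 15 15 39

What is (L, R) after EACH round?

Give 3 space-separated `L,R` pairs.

Answer: 91,177 177,61 61,227

Derivation:
Round 1 (k=15): L=91 R=177
Round 2 (k=15): L=177 R=61
Round 3 (k=39): L=61 R=227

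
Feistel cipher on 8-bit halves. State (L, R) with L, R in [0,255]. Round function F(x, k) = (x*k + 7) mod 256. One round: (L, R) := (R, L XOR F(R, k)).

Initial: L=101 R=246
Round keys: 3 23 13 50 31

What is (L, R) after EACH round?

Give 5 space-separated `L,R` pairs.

Answer: 246,140 140,109 109,28 28,18 18,41

Derivation:
Round 1 (k=3): L=246 R=140
Round 2 (k=23): L=140 R=109
Round 3 (k=13): L=109 R=28
Round 4 (k=50): L=28 R=18
Round 5 (k=31): L=18 R=41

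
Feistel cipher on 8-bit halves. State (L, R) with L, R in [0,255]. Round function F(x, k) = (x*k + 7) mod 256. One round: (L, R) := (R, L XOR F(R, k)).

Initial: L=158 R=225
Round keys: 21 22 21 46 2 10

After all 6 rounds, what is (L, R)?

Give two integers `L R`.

Round 1 (k=21): L=225 R=226
Round 2 (k=22): L=226 R=146
Round 3 (k=21): L=146 R=227
Round 4 (k=46): L=227 R=67
Round 5 (k=2): L=67 R=110
Round 6 (k=10): L=110 R=16

Answer: 110 16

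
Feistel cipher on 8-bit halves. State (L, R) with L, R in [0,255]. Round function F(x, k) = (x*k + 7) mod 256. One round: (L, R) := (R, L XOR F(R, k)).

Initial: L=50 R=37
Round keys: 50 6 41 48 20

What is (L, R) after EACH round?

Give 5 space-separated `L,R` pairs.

Answer: 37,115 115,156 156,112 112,155 155,83

Derivation:
Round 1 (k=50): L=37 R=115
Round 2 (k=6): L=115 R=156
Round 3 (k=41): L=156 R=112
Round 4 (k=48): L=112 R=155
Round 5 (k=20): L=155 R=83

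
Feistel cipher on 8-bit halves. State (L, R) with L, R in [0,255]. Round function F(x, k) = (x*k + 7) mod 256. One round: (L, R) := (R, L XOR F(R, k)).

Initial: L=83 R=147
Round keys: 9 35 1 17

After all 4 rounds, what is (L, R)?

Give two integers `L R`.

Answer: 129 65

Derivation:
Round 1 (k=9): L=147 R=97
Round 2 (k=35): L=97 R=217
Round 3 (k=1): L=217 R=129
Round 4 (k=17): L=129 R=65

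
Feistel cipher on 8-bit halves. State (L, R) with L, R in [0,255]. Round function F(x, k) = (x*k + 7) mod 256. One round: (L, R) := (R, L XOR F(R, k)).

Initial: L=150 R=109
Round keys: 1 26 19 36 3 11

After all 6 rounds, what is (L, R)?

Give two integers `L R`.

Answer: 221 131

Derivation:
Round 1 (k=1): L=109 R=226
Round 2 (k=26): L=226 R=150
Round 3 (k=19): L=150 R=203
Round 4 (k=36): L=203 R=5
Round 5 (k=3): L=5 R=221
Round 6 (k=11): L=221 R=131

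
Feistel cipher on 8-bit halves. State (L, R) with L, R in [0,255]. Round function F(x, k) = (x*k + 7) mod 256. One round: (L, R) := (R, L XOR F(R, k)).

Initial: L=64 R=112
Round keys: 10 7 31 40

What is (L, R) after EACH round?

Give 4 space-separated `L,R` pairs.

Round 1 (k=10): L=112 R=39
Round 2 (k=7): L=39 R=104
Round 3 (k=31): L=104 R=184
Round 4 (k=40): L=184 R=175

Answer: 112,39 39,104 104,184 184,175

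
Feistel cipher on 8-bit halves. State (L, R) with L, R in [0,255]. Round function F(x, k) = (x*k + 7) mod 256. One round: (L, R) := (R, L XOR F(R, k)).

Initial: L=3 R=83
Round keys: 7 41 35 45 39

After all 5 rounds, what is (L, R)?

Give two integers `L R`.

Answer: 57 103

Derivation:
Round 1 (k=7): L=83 R=79
Round 2 (k=41): L=79 R=253
Round 3 (k=35): L=253 R=209
Round 4 (k=45): L=209 R=57
Round 5 (k=39): L=57 R=103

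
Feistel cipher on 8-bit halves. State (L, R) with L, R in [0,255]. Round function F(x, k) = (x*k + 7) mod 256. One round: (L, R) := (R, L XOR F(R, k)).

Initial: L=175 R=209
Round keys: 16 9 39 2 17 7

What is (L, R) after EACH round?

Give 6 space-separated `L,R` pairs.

Round 1 (k=16): L=209 R=184
Round 2 (k=9): L=184 R=174
Round 3 (k=39): L=174 R=49
Round 4 (k=2): L=49 R=199
Round 5 (k=17): L=199 R=15
Round 6 (k=7): L=15 R=183

Answer: 209,184 184,174 174,49 49,199 199,15 15,183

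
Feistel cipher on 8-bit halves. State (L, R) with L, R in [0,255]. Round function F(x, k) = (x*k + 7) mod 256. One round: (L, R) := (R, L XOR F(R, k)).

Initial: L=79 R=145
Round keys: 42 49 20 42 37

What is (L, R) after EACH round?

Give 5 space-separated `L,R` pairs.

Answer: 145,158 158,212 212,9 9,85 85,89

Derivation:
Round 1 (k=42): L=145 R=158
Round 2 (k=49): L=158 R=212
Round 3 (k=20): L=212 R=9
Round 4 (k=42): L=9 R=85
Round 5 (k=37): L=85 R=89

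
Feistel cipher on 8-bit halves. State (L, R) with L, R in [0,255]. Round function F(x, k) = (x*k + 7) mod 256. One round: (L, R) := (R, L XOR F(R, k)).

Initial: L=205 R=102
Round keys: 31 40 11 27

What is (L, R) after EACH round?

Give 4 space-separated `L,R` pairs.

Answer: 102,172 172,129 129,62 62,16

Derivation:
Round 1 (k=31): L=102 R=172
Round 2 (k=40): L=172 R=129
Round 3 (k=11): L=129 R=62
Round 4 (k=27): L=62 R=16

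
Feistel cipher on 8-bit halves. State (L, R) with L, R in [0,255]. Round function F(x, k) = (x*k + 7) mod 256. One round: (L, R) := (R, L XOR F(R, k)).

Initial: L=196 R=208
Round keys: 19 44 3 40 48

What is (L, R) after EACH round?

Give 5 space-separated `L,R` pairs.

Answer: 208,179 179,27 27,235 235,164 164,44

Derivation:
Round 1 (k=19): L=208 R=179
Round 2 (k=44): L=179 R=27
Round 3 (k=3): L=27 R=235
Round 4 (k=40): L=235 R=164
Round 5 (k=48): L=164 R=44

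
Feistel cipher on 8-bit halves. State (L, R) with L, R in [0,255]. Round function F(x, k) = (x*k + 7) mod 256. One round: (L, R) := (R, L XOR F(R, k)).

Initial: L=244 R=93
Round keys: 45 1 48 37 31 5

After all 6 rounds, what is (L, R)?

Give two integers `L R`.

Answer: 84 139

Derivation:
Round 1 (k=45): L=93 R=148
Round 2 (k=1): L=148 R=198
Round 3 (k=48): L=198 R=179
Round 4 (k=37): L=179 R=32
Round 5 (k=31): L=32 R=84
Round 6 (k=5): L=84 R=139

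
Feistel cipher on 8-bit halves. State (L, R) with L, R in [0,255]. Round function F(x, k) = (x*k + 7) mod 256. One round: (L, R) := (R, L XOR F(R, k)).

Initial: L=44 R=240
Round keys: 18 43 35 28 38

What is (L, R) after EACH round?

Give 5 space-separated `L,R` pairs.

Round 1 (k=18): L=240 R=203
Round 2 (k=43): L=203 R=208
Round 3 (k=35): L=208 R=188
Round 4 (k=28): L=188 R=71
Round 5 (k=38): L=71 R=45

Answer: 240,203 203,208 208,188 188,71 71,45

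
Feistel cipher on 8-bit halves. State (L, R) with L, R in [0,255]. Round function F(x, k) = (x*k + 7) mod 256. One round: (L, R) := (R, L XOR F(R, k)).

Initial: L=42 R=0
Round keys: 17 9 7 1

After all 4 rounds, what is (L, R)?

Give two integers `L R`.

Answer: 102 241

Derivation:
Round 1 (k=17): L=0 R=45
Round 2 (k=9): L=45 R=156
Round 3 (k=7): L=156 R=102
Round 4 (k=1): L=102 R=241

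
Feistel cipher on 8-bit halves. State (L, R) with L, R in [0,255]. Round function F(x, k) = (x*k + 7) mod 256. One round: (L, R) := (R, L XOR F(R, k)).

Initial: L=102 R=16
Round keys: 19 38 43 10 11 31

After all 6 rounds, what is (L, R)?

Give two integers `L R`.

Answer: 160 87

Derivation:
Round 1 (k=19): L=16 R=81
Round 2 (k=38): L=81 R=29
Round 3 (k=43): L=29 R=183
Round 4 (k=10): L=183 R=48
Round 5 (k=11): L=48 R=160
Round 6 (k=31): L=160 R=87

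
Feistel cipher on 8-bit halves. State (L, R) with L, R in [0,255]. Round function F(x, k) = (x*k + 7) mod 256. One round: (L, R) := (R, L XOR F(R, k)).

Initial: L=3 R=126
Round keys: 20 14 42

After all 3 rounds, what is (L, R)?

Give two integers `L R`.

Answer: 113 77

Derivation:
Round 1 (k=20): L=126 R=220
Round 2 (k=14): L=220 R=113
Round 3 (k=42): L=113 R=77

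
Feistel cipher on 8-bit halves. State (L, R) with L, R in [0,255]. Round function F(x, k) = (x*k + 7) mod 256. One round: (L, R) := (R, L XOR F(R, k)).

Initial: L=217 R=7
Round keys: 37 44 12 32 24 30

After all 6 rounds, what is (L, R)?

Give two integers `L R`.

Round 1 (k=37): L=7 R=211
Round 2 (k=44): L=211 R=76
Round 3 (k=12): L=76 R=68
Round 4 (k=32): L=68 R=203
Round 5 (k=24): L=203 R=75
Round 6 (k=30): L=75 R=26

Answer: 75 26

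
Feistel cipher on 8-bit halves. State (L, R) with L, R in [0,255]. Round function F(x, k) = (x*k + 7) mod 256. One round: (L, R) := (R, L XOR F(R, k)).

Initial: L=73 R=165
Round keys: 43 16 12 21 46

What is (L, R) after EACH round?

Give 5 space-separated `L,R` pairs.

Answer: 165,247 247,210 210,40 40,157 157,21

Derivation:
Round 1 (k=43): L=165 R=247
Round 2 (k=16): L=247 R=210
Round 3 (k=12): L=210 R=40
Round 4 (k=21): L=40 R=157
Round 5 (k=46): L=157 R=21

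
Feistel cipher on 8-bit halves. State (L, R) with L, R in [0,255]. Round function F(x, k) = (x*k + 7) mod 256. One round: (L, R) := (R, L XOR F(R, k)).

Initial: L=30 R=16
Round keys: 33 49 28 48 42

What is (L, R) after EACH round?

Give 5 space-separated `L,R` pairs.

Answer: 16,9 9,208 208,206 206,119 119,67

Derivation:
Round 1 (k=33): L=16 R=9
Round 2 (k=49): L=9 R=208
Round 3 (k=28): L=208 R=206
Round 4 (k=48): L=206 R=119
Round 5 (k=42): L=119 R=67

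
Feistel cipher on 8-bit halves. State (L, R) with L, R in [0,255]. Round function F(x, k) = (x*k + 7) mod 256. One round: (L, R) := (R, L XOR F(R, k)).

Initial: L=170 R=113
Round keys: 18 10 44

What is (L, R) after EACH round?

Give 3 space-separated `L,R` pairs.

Answer: 113,83 83,52 52,164

Derivation:
Round 1 (k=18): L=113 R=83
Round 2 (k=10): L=83 R=52
Round 3 (k=44): L=52 R=164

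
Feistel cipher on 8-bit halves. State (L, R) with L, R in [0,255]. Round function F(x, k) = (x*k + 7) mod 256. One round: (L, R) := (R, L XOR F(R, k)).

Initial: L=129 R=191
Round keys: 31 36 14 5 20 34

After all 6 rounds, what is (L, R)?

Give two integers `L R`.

Round 1 (k=31): L=191 R=169
Round 2 (k=36): L=169 R=116
Round 3 (k=14): L=116 R=246
Round 4 (k=5): L=246 R=161
Round 5 (k=20): L=161 R=109
Round 6 (k=34): L=109 R=32

Answer: 109 32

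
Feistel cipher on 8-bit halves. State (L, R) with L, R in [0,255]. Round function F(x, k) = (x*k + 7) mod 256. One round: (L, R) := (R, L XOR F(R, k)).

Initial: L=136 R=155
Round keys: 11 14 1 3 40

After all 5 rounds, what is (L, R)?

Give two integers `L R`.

Round 1 (k=11): L=155 R=56
Round 2 (k=14): L=56 R=140
Round 3 (k=1): L=140 R=171
Round 4 (k=3): L=171 R=132
Round 5 (k=40): L=132 R=12

Answer: 132 12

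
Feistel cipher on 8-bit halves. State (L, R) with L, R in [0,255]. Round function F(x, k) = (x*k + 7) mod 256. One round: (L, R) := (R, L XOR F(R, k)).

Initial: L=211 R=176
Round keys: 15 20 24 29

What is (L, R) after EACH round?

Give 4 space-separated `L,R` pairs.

Round 1 (k=15): L=176 R=132
Round 2 (k=20): L=132 R=231
Round 3 (k=24): L=231 R=43
Round 4 (k=29): L=43 R=1

Answer: 176,132 132,231 231,43 43,1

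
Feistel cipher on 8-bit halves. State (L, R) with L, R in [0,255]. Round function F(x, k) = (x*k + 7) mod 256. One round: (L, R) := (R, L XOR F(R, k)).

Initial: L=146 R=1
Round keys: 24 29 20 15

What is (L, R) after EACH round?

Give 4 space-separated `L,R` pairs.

Answer: 1,141 141,1 1,150 150,208

Derivation:
Round 1 (k=24): L=1 R=141
Round 2 (k=29): L=141 R=1
Round 3 (k=20): L=1 R=150
Round 4 (k=15): L=150 R=208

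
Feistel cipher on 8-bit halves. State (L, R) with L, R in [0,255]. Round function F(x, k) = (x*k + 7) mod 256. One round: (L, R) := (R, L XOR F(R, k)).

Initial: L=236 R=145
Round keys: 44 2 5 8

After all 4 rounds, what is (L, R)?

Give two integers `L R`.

Answer: 52 115

Derivation:
Round 1 (k=44): L=145 R=31
Round 2 (k=2): L=31 R=212
Round 3 (k=5): L=212 R=52
Round 4 (k=8): L=52 R=115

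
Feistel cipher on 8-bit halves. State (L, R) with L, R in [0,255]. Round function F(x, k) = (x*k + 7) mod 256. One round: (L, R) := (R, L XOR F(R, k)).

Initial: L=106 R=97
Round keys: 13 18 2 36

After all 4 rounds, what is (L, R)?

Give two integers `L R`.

Answer: 21 185

Derivation:
Round 1 (k=13): L=97 R=158
Round 2 (k=18): L=158 R=66
Round 3 (k=2): L=66 R=21
Round 4 (k=36): L=21 R=185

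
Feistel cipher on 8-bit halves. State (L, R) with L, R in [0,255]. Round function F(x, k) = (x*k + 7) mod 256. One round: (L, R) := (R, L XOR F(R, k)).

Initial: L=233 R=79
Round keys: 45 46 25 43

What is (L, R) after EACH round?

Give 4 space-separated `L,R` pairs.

Answer: 79,3 3,222 222,182 182,71

Derivation:
Round 1 (k=45): L=79 R=3
Round 2 (k=46): L=3 R=222
Round 3 (k=25): L=222 R=182
Round 4 (k=43): L=182 R=71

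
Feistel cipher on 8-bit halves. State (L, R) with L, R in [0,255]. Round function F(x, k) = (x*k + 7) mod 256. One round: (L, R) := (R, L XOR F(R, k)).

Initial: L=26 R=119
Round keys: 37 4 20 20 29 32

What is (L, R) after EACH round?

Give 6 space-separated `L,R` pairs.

Answer: 119,32 32,240 240,231 231,227 227,89 89,196

Derivation:
Round 1 (k=37): L=119 R=32
Round 2 (k=4): L=32 R=240
Round 3 (k=20): L=240 R=231
Round 4 (k=20): L=231 R=227
Round 5 (k=29): L=227 R=89
Round 6 (k=32): L=89 R=196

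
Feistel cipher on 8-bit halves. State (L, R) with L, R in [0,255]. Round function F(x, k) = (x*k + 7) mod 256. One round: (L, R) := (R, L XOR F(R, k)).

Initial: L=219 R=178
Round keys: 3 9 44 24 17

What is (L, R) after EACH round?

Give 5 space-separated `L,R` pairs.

Answer: 178,198 198,79 79,93 93,240 240,170

Derivation:
Round 1 (k=3): L=178 R=198
Round 2 (k=9): L=198 R=79
Round 3 (k=44): L=79 R=93
Round 4 (k=24): L=93 R=240
Round 5 (k=17): L=240 R=170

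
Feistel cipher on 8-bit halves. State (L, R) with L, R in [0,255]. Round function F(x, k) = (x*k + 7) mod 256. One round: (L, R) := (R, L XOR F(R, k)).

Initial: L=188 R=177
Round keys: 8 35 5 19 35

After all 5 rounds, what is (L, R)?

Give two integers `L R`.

Round 1 (k=8): L=177 R=51
Round 2 (k=35): L=51 R=177
Round 3 (k=5): L=177 R=79
Round 4 (k=19): L=79 R=85
Round 5 (k=35): L=85 R=233

Answer: 85 233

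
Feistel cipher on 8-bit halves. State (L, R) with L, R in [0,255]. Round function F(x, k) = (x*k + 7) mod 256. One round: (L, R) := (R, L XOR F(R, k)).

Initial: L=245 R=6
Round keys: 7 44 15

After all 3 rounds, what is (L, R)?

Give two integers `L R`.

Round 1 (k=7): L=6 R=196
Round 2 (k=44): L=196 R=177
Round 3 (k=15): L=177 R=162

Answer: 177 162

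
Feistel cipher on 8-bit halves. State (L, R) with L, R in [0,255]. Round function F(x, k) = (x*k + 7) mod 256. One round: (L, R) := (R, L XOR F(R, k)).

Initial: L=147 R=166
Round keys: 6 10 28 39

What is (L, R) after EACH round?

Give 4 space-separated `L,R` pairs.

Answer: 166,120 120,17 17,155 155,181

Derivation:
Round 1 (k=6): L=166 R=120
Round 2 (k=10): L=120 R=17
Round 3 (k=28): L=17 R=155
Round 4 (k=39): L=155 R=181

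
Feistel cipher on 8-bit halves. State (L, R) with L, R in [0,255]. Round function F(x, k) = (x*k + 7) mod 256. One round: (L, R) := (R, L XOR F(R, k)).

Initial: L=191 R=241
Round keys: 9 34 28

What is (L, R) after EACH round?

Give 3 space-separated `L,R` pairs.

Answer: 241,63 63,148 148,8

Derivation:
Round 1 (k=9): L=241 R=63
Round 2 (k=34): L=63 R=148
Round 3 (k=28): L=148 R=8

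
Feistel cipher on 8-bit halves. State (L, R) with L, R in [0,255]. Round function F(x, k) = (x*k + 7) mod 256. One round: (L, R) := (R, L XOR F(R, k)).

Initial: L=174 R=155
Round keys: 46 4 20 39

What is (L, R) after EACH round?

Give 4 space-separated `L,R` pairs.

Answer: 155,79 79,216 216,168 168,71

Derivation:
Round 1 (k=46): L=155 R=79
Round 2 (k=4): L=79 R=216
Round 3 (k=20): L=216 R=168
Round 4 (k=39): L=168 R=71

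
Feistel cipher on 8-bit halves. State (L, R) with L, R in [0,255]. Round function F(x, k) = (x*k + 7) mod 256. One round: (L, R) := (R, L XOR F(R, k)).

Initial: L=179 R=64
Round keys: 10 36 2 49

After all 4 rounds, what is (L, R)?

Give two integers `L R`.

Answer: 1 47

Derivation:
Round 1 (k=10): L=64 R=52
Round 2 (k=36): L=52 R=23
Round 3 (k=2): L=23 R=1
Round 4 (k=49): L=1 R=47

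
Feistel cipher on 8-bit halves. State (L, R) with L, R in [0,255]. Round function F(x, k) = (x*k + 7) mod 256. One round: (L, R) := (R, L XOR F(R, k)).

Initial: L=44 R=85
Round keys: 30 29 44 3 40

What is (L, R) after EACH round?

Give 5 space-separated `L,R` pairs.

Round 1 (k=30): L=85 R=209
Round 2 (k=29): L=209 R=225
Round 3 (k=44): L=225 R=98
Round 4 (k=3): L=98 R=204
Round 5 (k=40): L=204 R=133

Answer: 85,209 209,225 225,98 98,204 204,133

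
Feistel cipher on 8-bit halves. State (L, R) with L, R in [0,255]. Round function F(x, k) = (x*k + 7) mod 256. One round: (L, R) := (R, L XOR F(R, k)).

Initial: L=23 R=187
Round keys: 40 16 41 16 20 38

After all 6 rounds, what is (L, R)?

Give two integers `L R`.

Answer: 104 252

Derivation:
Round 1 (k=40): L=187 R=40
Round 2 (k=16): L=40 R=60
Round 3 (k=41): L=60 R=139
Round 4 (k=16): L=139 R=139
Round 5 (k=20): L=139 R=104
Round 6 (k=38): L=104 R=252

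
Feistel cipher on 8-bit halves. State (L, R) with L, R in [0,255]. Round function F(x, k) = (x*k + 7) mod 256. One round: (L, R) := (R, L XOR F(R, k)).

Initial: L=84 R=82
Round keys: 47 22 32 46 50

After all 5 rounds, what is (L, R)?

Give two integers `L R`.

Answer: 20 73

Derivation:
Round 1 (k=47): L=82 R=65
Round 2 (k=22): L=65 R=207
Round 3 (k=32): L=207 R=166
Round 4 (k=46): L=166 R=20
Round 5 (k=50): L=20 R=73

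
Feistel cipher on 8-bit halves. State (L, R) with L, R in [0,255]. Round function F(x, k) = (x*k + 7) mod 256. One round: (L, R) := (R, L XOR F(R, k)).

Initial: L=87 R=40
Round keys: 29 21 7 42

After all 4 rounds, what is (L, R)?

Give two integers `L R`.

Answer: 240 240

Derivation:
Round 1 (k=29): L=40 R=216
Round 2 (k=21): L=216 R=151
Round 3 (k=7): L=151 R=240
Round 4 (k=42): L=240 R=240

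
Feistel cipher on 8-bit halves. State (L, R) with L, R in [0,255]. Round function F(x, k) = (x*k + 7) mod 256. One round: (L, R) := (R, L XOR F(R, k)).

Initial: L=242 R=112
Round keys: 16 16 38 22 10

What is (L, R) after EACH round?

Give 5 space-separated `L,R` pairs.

Answer: 112,245 245,39 39,36 36,56 56,19

Derivation:
Round 1 (k=16): L=112 R=245
Round 2 (k=16): L=245 R=39
Round 3 (k=38): L=39 R=36
Round 4 (k=22): L=36 R=56
Round 5 (k=10): L=56 R=19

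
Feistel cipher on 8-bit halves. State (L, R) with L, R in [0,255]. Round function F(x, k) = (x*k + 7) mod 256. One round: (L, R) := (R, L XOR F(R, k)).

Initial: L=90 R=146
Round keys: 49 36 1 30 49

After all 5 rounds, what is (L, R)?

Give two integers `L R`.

Round 1 (k=49): L=146 R=163
Round 2 (k=36): L=163 R=97
Round 3 (k=1): L=97 R=203
Round 4 (k=30): L=203 R=176
Round 5 (k=49): L=176 R=124

Answer: 176 124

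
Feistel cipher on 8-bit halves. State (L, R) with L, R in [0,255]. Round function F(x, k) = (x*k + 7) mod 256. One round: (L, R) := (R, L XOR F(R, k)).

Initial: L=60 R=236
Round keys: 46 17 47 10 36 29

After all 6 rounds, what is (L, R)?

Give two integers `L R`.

Round 1 (k=46): L=236 R=83
Round 2 (k=17): L=83 R=102
Round 3 (k=47): L=102 R=146
Round 4 (k=10): L=146 R=221
Round 5 (k=36): L=221 R=137
Round 6 (k=29): L=137 R=81

Answer: 137 81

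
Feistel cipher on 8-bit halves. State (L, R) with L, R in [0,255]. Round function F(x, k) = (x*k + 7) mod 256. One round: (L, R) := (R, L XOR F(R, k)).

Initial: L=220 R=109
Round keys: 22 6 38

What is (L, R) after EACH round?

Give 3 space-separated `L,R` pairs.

Answer: 109,185 185,48 48,158

Derivation:
Round 1 (k=22): L=109 R=185
Round 2 (k=6): L=185 R=48
Round 3 (k=38): L=48 R=158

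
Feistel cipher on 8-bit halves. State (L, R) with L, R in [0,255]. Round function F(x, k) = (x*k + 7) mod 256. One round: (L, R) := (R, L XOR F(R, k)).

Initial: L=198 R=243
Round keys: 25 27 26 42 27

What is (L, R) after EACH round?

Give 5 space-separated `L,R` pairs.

Round 1 (k=25): L=243 R=4
Round 2 (k=27): L=4 R=128
Round 3 (k=26): L=128 R=3
Round 4 (k=42): L=3 R=5
Round 5 (k=27): L=5 R=141

Answer: 243,4 4,128 128,3 3,5 5,141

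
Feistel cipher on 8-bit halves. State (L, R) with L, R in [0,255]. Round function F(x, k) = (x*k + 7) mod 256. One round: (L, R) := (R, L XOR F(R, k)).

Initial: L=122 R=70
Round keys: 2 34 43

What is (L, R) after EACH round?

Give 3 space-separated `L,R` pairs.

Answer: 70,233 233,191 191,245

Derivation:
Round 1 (k=2): L=70 R=233
Round 2 (k=34): L=233 R=191
Round 3 (k=43): L=191 R=245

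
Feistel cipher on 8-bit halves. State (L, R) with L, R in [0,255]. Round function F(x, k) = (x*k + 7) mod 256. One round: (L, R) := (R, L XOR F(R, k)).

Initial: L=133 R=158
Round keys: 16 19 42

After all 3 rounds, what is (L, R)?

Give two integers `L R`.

Round 1 (k=16): L=158 R=98
Round 2 (k=19): L=98 R=211
Round 3 (k=42): L=211 R=199

Answer: 211 199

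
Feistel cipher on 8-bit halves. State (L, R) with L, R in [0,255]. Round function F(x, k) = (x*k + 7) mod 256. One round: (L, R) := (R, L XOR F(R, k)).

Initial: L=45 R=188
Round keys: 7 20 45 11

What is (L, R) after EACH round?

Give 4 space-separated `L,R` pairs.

Round 1 (k=7): L=188 R=6
Round 2 (k=20): L=6 R=195
Round 3 (k=45): L=195 R=72
Round 4 (k=11): L=72 R=220

Answer: 188,6 6,195 195,72 72,220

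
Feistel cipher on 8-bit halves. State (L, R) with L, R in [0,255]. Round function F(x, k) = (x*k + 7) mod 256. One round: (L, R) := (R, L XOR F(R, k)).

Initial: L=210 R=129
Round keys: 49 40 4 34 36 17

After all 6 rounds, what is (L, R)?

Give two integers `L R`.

Round 1 (k=49): L=129 R=106
Round 2 (k=40): L=106 R=22
Round 3 (k=4): L=22 R=53
Round 4 (k=34): L=53 R=7
Round 5 (k=36): L=7 R=54
Round 6 (k=17): L=54 R=154

Answer: 54 154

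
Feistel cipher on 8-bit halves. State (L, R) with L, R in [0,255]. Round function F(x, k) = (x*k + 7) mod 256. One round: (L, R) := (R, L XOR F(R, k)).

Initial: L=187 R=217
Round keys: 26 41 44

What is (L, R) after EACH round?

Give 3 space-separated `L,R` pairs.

Round 1 (k=26): L=217 R=170
Round 2 (k=41): L=170 R=152
Round 3 (k=44): L=152 R=141

Answer: 217,170 170,152 152,141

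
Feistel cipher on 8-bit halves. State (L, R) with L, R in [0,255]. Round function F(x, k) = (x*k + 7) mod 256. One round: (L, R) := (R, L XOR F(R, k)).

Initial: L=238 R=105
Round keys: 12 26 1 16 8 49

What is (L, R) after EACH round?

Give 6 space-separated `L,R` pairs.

Round 1 (k=12): L=105 R=29
Round 2 (k=26): L=29 R=144
Round 3 (k=1): L=144 R=138
Round 4 (k=16): L=138 R=55
Round 5 (k=8): L=55 R=53
Round 6 (k=49): L=53 R=27

Answer: 105,29 29,144 144,138 138,55 55,53 53,27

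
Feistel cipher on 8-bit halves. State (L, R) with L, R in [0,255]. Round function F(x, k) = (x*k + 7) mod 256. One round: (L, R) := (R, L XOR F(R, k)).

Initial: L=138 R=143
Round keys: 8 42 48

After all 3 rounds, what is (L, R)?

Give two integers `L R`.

Round 1 (k=8): L=143 R=245
Round 2 (k=42): L=245 R=182
Round 3 (k=48): L=182 R=210

Answer: 182 210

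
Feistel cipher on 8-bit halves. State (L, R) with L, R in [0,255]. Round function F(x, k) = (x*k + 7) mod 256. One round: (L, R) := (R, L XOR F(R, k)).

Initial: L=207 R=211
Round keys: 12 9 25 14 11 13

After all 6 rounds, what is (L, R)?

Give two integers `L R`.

Round 1 (k=12): L=211 R=36
Round 2 (k=9): L=36 R=152
Round 3 (k=25): L=152 R=251
Round 4 (k=14): L=251 R=89
Round 5 (k=11): L=89 R=33
Round 6 (k=13): L=33 R=237

Answer: 33 237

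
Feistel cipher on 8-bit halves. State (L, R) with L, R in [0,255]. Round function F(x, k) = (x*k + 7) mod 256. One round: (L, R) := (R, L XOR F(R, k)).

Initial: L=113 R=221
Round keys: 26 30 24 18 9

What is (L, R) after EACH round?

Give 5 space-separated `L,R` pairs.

Round 1 (k=26): L=221 R=8
Round 2 (k=30): L=8 R=42
Round 3 (k=24): L=42 R=255
Round 4 (k=18): L=255 R=223
Round 5 (k=9): L=223 R=33

Answer: 221,8 8,42 42,255 255,223 223,33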